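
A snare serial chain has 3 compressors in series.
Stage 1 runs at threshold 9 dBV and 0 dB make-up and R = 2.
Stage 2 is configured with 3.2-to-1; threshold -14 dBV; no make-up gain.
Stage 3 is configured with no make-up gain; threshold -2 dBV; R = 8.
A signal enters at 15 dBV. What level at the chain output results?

Stage 1: 15 dBV is 6 dB over 9 dBV; at 2:1 that becomes 3 dB over, giving 12 dBV.
Stage 2: 26 dB above -14 dBV, reduced 3.2:1 to 8.125 dB above → -5.875 dBV.
Stage 3: -5.875 dBV ≤ -2 dBV, so stage 3 doesn't engage; output -5.875 dBV.

-5.875 dBV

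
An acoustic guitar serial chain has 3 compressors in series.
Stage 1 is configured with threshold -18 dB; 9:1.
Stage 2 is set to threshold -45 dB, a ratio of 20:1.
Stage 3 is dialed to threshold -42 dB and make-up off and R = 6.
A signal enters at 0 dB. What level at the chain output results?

-43.55 dB

Stage 1: 0 dB is 18 dB over -18 dB; at 9:1 that becomes 2 dB over, giving -16 dB.
Stage 2: overshoot 29 dB → 29/20 = 1.45 dB → -43.55 dB.
Stage 3: -43.55 dB is at or below the -42 dB threshold — no compression; output -43.55 dB.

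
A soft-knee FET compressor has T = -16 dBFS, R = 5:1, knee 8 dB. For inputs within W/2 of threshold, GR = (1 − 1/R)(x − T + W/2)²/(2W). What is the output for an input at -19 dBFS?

x − T + W/2 = -19 − (-16) + 4 = 1.
GR = (1 − 1/5) × 1² / 16 = 0.8 × 1 / 16 = 0.05 dB.
Output = -19 − 0.05 = -19.05 dBFS.

-19.05 dBFS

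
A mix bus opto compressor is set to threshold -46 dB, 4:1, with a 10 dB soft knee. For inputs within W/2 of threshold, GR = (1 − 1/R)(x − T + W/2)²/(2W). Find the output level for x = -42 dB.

-45.0375 dB

x − T + W/2 = -42 − (-46) + 5 = 9.
GR = (1 − 1/4) × 9² / 20 = 0.75 × 81 / 20 = 3.0375 dB.
Output = -42 − 3.0375 = -45.0375 dB.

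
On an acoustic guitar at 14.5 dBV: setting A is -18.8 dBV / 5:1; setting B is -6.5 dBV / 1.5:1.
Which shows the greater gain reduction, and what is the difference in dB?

A: overshoot 33.3 dB → output overshoot 6.66 dB → GR 26.64 dB.
B: overshoot 21 dB → output overshoot 14 dB → GR 7 dB.
A reduces 19.64 dB more.

A, by 19.64 dB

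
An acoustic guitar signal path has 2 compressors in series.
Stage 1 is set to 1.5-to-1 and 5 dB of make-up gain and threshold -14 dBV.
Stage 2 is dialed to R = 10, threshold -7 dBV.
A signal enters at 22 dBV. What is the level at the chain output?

-4.8 dBV

Stage 1: overshoot 36 dB → 36/1.5 = 24 dB → 10 dBV; +5 dB make-up → 15 dBV.
Stage 2: overshoot 22 dB → 22/10 = 2.2 dB → -4.8 dBV.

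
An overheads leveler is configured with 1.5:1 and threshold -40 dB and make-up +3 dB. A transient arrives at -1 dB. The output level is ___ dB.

Overshoot: -1 − (-40) = 39 dB.
At 1.5:1 the overshoot is divided by 1.5, leaving 26 dB above threshold.
Output = -40 + 26 = -14 dB; make-up adds 3 dB, giving -11 dB.

-11 dB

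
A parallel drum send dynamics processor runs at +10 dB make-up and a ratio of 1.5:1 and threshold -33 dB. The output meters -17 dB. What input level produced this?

-24 dB

Before make-up, the level was -17 − 10 = -27 dB.
The compressed level sits -27 − (-33) = 6 dB over threshold.
Undo the ratio: input overshoot = 6 × 1.5 = 9 dB, giving input = -24 dB.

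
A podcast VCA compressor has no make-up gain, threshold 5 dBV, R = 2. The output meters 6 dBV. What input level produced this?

The compressed level sits 6 − 5 = 1 dB over threshold.
Undo the ratio: input overshoot = 1 × 2 = 2 dB, giving input = 7 dBV.

7 dBV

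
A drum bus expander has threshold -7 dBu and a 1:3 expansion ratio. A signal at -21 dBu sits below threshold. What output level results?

-49 dBu

The input is 14 dB below the -7 dBu threshold.
A 1:3 expander multiplies undershoot by 3: 14 × 3 = 42 dB below threshold.
Output = -7 − 42 = -49 dBu.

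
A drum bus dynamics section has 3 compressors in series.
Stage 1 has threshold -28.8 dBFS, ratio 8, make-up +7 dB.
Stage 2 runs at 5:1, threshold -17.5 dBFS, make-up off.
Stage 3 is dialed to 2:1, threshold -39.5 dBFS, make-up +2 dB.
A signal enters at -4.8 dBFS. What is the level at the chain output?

Stage 1: overshoot 24 dB → 24/8 = 3 dB → -25.8 dBFS; +7 dB make-up → -18.8 dBFS.
Stage 2: below threshold (-18.8 ≤ -17.5); passes unchanged; output -18.8 dBFS.
Stage 3: 20.7 dB above -39.5 dBFS, reduced 2:1 to 10.35 dB above → -29.15 dBFS; +2 dB make-up → -27.15 dBFS.

-27.15 dBFS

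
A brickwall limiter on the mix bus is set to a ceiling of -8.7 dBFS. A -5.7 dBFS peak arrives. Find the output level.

-8.7 dBFS

A brickwall limiter is an ∞:1 compressor: any input above the ceiling is clamped to -8.7 dBFS.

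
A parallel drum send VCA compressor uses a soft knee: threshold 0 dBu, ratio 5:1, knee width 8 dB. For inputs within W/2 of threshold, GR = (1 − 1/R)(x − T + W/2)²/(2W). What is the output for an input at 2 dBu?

x − T + W/2 = 2 − 0 + 4 = 6.
GR = (1 − 1/5) × 6² / 16 = 0.8 × 36 / 16 = 1.8 dB.
Output = 2 − 1.8 = 0.2 dBu.

0.2 dBu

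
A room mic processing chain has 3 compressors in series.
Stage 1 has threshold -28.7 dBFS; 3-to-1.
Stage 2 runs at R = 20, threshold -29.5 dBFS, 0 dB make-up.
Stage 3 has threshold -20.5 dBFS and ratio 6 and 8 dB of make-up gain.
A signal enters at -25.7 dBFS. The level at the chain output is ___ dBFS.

Stage 1: overshoot 3 dB → 3/3 = 1 dB → -27.7 dBFS.
Stage 2: -27.7 dBFS is 1.8 dB over -29.5 dBFS; at 20:1 that becomes 0.09 dB over, giving -29.41 dBFS.
Stage 3: -29.41 dBFS is at or below the -20.5 dBFS threshold — no compression; make-up brings it to -21.41 dBFS.

-21.41 dBFS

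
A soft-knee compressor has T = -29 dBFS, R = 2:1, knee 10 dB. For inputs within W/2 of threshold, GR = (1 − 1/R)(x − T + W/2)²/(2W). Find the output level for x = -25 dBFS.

x − T + W/2 = -25 − (-29) + 5 = 9.
GR = (1 − 1/2) × 9² / 20 = 0.5 × 81 / 20 = 2.025 dB.
Output = -25 − 2.025 = -27.025 dBFS.

-27.025 dBFS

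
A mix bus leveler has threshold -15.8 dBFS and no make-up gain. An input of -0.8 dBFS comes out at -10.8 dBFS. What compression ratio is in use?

3:1

Input overshoot = -0.8 − (-15.8) = 15 dB; output overshoot = -10.8 − (-15.8) = 5 dB.
Ratio = 15 / 5 = 3.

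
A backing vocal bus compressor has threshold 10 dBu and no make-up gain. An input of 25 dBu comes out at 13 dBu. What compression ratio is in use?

Input overshoot = 25 − 10 = 15 dB; output overshoot = 13 − 10 = 3 dB.
Ratio = 15 / 3 = 5.

5:1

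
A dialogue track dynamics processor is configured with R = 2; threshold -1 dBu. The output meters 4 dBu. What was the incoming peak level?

9 dBu

That's 5 dB above the -1 dBu threshold.
Input overshoot = R × output overshoot = 10 dB → input = -1 + 10 = 9 dBu.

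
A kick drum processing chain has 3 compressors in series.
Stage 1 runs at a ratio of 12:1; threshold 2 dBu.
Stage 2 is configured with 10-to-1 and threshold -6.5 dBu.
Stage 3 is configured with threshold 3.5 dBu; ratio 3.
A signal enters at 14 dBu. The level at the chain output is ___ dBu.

-5.55 dBu

Stage 1: 14 dBu is 12 dB over 2 dBu; at 12:1 that becomes 1 dB over, giving 3 dBu.
Stage 2: overshoot 9.5 dB → 9.5/10 = 0.95 dB → -5.55 dBu.
Stage 3: -5.55 dBu is at or below the 3.5 dBu threshold — no compression; output -5.55 dBu.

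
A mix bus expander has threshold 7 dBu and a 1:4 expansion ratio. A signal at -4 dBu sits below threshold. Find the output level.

-37 dBu

Undershoot = 7 − (-4) = 11 dB.
At 1:4, that expands to 44 dB under threshold.
Output = 7 − 44 = -37 dBu.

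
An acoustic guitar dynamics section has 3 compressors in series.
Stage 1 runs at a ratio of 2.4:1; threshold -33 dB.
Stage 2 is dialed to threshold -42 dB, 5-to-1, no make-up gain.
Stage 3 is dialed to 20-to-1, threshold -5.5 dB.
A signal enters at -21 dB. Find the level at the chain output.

-39.2 dB

Stage 1: overshoot 12 dB → 12/2.4 = 5 dB → -28 dB.
Stage 2: 14 dB above -42 dB, reduced 5:1 to 2.8 dB above → -39.2 dB.
Stage 3: -39.2 dB ≤ -5.5 dB, so stage 3 doesn't engage; output -39.2 dB.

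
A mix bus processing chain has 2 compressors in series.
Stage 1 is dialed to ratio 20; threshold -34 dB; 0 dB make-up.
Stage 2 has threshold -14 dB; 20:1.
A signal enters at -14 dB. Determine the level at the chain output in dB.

-33 dB

Stage 1: -14 dB is 20 dB over -34 dB; at 20:1 that becomes 1 dB over, giving -33 dB.
Stage 2: -33 dB is at or below the -14 dB threshold — no compression; output -33 dB.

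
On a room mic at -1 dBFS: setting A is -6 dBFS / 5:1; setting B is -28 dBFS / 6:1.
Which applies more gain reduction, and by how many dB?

A: 5 dB over, compressed to 1 dB over, so 4 dB of GR.
B: 27 dB over, compressed to 4.5 dB over, so 22.5 dB of GR.
B reduces 18.5 dB more.

B, by 18.5 dB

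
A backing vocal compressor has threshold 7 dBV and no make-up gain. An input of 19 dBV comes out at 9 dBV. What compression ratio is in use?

6:1

Input overshoot = 19 − 7 = 12 dB; output overshoot = 9 − 7 = 2 dB.
Ratio = 12 / 2 = 6.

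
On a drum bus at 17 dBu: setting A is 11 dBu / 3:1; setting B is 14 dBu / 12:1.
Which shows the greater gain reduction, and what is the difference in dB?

A: 6 dB over, compressed to 2 dB over, so 4 dB of GR.
B: 3 dB over, compressed to 0.25 dB over, so 2.75 dB of GR.
Difference: 1.25 dB in favour of A.

A, by 1.25 dB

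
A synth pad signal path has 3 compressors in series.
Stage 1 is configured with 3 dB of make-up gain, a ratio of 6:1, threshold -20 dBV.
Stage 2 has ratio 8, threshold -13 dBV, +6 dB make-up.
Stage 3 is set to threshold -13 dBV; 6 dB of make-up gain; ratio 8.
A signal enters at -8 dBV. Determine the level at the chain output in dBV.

-6.5 dBV

Stage 1: overshoot 12 dB → 12/6 = 2 dB → -18 dBV; +3 dB make-up → -15 dBV.
Stage 2: -15 dBV ≤ -13 dBV, so stage 2 doesn't engage; make-up brings it to -9 dBV.
Stage 3: overshoot 4 dB → 4/8 = 0.5 dB → -12.5 dBV; +6 dB make-up → -6.5 dBV.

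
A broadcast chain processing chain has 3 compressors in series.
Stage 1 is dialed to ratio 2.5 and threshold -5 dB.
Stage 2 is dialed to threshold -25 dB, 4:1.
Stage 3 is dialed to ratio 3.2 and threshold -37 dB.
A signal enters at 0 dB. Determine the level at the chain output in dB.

-31.53125 dB

Stage 1: 0 dB is 5 dB over -5 dB; at 2.5:1 that becomes 2 dB over, giving -3 dB.
Stage 2: 22 dB above -25 dB, reduced 4:1 to 5.5 dB above → -19.5 dB.
Stage 3: overshoot 17.5 dB → 17.5/3.2 = 5.46875 dB → -31.53125 dB.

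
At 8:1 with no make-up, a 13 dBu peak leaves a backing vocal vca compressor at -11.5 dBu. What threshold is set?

Input is 28 dB above T (since output overshoot × R = input overshoot: (-11.5 − T)·8 = 13 − T gives T = -15 dBu).
Check: -15 + (13 − (-15))/8 = -15 + 3.5 = -11.5 dBu. ✓

-15 dBu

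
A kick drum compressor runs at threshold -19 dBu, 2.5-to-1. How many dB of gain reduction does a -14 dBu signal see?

The signal is 5 dB above threshold.
At 2.5:1, output sits 5/2.5 = 2 dB above threshold.
So the signal is attenuated by 5 − 2 = 3 dB.

3 dB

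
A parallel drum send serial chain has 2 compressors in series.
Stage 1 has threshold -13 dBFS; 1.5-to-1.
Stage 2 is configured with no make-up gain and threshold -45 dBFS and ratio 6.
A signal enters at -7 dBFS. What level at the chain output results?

Stage 1: -7 dBFS is 6 dB over -13 dBFS; at 1.5:1 that becomes 4 dB over, giving -9 dBFS.
Stage 2: 36 dB above -45 dBFS, reduced 6:1 to 6 dB above → -39 dBFS.

-39 dBFS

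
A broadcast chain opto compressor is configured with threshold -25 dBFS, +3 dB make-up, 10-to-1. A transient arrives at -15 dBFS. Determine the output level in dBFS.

-21 dBFS

The input is 10 dB above the -25 dBFS threshold.
At 10:1 the overshoot is divided by 10, leaving 1 dB above threshold.
So the level is -25 + 1 = -24 dBFS; make-up adds 3 dB, giving -21 dBFS.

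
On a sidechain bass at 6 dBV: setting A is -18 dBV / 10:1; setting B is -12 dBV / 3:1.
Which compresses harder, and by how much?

A, by 9.6 dB

A: GR = 24 − 24/10 = 21.6 dB.
B: GR = 18 − 18/3 = 12 dB.
A reduces 9.6 dB more.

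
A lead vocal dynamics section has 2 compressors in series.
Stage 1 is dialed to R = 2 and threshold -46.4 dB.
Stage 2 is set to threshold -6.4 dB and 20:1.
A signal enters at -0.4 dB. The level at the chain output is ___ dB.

Stage 1: 46 dB above -46.4 dB, reduced 2:1 to 23 dB above → -23.4 dB.
Stage 2: below threshold (-23.4 ≤ -6.4); passes unchanged; output -23.4 dB.

-23.4 dB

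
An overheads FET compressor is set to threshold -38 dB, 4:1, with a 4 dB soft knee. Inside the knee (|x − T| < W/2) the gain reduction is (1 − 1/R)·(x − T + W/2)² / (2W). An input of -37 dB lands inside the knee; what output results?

x − T + W/2 = -37 − (-38) + 2 = 3.
GR = (1 − 1/4) × 3² / 8 = 0.75 × 9 / 8 = 0.84375 dB.
Output = -37 − 0.84375 = -37.84375 dB.

-37.84375 dB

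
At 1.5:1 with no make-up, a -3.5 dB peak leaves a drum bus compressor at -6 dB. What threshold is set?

-11 dB

Let T be the threshold. Output overshoot = (input overshoot)/R, so -6 − T = (-3.5 − T)/1.5.
1.5·(-6 − T) = -3.5 − T → 0.5·T = -9 − (-3.5) = -5.5.
T = -5.5/0.5 = -11 dB.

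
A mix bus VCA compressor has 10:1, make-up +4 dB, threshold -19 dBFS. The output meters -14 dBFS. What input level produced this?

Stripping the +4 dB make-up gives -18 dBFS at the gain stage.
The compressed level sits -18 − (-19) = 1 dB over threshold.
Undo the ratio: input overshoot = 1 × 10 = 10 dB, giving input = -9 dBFS.

-9 dBFS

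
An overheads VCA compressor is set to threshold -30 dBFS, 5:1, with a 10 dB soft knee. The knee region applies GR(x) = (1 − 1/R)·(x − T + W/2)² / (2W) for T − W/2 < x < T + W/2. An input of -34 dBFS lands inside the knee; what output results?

-34.04 dBFS

x − T + W/2 = -34 − (-30) + 5 = 1.
GR = (1 − 1/5) × 1² / 20 = 0.8 × 1 / 20 = 0.04 dB.
Output = -34 − 0.04 = -34.04 dBFS.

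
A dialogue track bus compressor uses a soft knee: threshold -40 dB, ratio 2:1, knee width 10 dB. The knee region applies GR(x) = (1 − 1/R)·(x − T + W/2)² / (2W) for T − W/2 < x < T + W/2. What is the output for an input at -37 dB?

x − T + W/2 = -37 − (-40) + 5 = 8.
GR = (1 − 1/2) × 8² / 20 = 0.5 × 64 / 20 = 1.6 dB.
Output = -37 − 1.6 = -38.6 dB.

-38.6 dB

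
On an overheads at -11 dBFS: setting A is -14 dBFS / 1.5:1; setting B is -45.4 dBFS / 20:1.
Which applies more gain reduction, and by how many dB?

B, by 31.68 dB

A: overshoot 3 dB → output overshoot 2 dB → GR 1 dB.
B: overshoot 34.4 dB → output overshoot 1.72 dB → GR 32.68 dB.
Difference: 31.68 dB in favour of B.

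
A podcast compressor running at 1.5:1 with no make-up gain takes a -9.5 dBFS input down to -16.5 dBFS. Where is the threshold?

-30.5 dBFS

Gain reduction = -9.5 − (-16.5) = 7 dB; output overshoot = GR / (R − 1) = 7 / 0.5 = 14 dB.
Threshold = output − output overshoot = -16.5 − 14 = -30.5 dBFS.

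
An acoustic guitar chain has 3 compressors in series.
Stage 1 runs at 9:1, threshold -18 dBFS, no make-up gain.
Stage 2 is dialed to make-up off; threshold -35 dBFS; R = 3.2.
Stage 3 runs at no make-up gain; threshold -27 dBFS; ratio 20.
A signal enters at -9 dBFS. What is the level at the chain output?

Stage 1: overshoot 9 dB → 9/9 = 1 dB → -17 dBFS.
Stage 2: overshoot 18 dB → 18/3.2 = 5.625 dB → -29.375 dBFS.
Stage 3: -29.375 dBFS ≤ -27 dBFS, so stage 3 doesn't engage; output -29.375 dBFS.

-29.375 dBFS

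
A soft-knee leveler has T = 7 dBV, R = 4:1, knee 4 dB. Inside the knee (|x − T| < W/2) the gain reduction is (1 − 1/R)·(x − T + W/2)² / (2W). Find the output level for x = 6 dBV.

x − T + W/2 = 6 − 7 + 2 = 1.
GR = (1 − 1/4) × 1² / 8 = 0.75 × 1 / 8 = 0.09375 dB.
Output = 6 − 0.09375 = 5.90625 dBV.

5.90625 dBV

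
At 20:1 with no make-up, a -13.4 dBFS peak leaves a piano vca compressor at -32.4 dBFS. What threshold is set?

Let T be the threshold. Output overshoot = (input overshoot)/R, so -32.4 − T = (-13.4 − T)/20.
20·(-32.4 − T) = -13.4 − T → 19·T = -648 − (-13.4) = -634.6.
T = -634.6/19 = -33.4 dBFS.

-33.4 dBFS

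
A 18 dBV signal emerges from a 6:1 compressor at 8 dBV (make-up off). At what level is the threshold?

6 dBV

Input is 12 dB above T (since output overshoot × R = input overshoot: (8 − T)·6 = 18 − T gives T = 6 dBV).
Check: 6 + (18 − 6)/6 = 6 + 2 = 8 dBV. ✓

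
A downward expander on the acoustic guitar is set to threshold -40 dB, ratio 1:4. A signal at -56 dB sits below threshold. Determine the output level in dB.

-104 dB

The input is 16 dB below the -40 dB threshold.
A 1:4 expander multiplies undershoot by 4: 16 × 4 = 64 dB below threshold.
Output = -40 − 64 = -104 dB.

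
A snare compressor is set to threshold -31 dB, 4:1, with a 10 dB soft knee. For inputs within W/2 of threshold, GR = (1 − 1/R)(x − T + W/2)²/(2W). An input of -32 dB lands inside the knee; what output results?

-32.6 dB

x − T + W/2 = -32 − (-31) + 5 = 4.
GR = (1 − 1/4) × 4² / 20 = 0.75 × 16 / 20 = 0.6 dB.
Output = -32 − 0.6 = -32.6 dB.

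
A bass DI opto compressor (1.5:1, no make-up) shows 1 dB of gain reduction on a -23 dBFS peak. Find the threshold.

-26 dBFS

Let T be the threshold. Output overshoot = (input overshoot)/R, so -24 − T = (-23 − T)/1.5.
1.5·(-24 − T) = -23 − T → 0.5·T = -36 − (-23) = -13.
T = -13/0.5 = -26 dBFS.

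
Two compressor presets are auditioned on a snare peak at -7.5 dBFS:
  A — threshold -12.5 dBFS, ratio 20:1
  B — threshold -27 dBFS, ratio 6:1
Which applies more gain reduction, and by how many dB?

B, by 11.5 dB

A: 5 dB over, compressed to 0.25 dB over, so 4.75 dB of GR.
B: 19.5 dB over, compressed to 3.25 dB over, so 16.25 dB of GR.
B reduces 11.5 dB more.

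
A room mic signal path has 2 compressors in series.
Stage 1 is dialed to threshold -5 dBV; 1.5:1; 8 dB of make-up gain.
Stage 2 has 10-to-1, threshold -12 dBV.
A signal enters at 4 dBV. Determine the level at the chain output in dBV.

-9.9 dBV

Stage 1: 4 dBV is 9 dB over -5 dBV; at 1.5:1 that becomes 6 dB over, giving 1 dBV; +8 dB make-up → 9 dBV.
Stage 2: overshoot 21 dB → 21/10 = 2.1 dB → -9.9 dBV.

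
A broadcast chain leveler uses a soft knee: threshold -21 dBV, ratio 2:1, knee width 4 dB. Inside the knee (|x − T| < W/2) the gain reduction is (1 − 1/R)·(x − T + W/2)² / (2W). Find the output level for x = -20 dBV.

-20.5625 dBV

x − T + W/2 = -20 − (-21) + 2 = 3.
GR = (1 − 1/2) × 3² / 8 = 0.5 × 9 / 8 = 0.5625 dB.
Output = -20 − 0.5625 = -20.5625 dBV.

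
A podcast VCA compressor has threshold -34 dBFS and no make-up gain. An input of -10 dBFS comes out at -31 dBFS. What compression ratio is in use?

8:1

Input overshoot = -10 − (-34) = 24 dB; output overshoot = -31 − (-34) = 3 dB.
Ratio = 24 / 3 = 8.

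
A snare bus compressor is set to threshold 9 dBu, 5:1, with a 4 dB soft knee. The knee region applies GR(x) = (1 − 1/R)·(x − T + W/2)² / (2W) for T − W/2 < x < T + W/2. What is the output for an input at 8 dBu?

x − T + W/2 = 8 − 9 + 2 = 1.
GR = (1 − 1/5) × 1² / 8 = 0.8 × 1 / 8 = 0.1 dB.
Output = 8 − 0.1 = 7.9 dBu.

7.9 dBu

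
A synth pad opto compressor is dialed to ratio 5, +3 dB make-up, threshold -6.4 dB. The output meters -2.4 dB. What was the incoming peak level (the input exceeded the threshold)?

Remove make-up: -2.4 − 3 = -5.4 dB.
The compressed level sits -5.4 − (-6.4) = 1 dB over threshold.
Input overshoot = R × output overshoot = 5 dB → input = -6.4 + 5 = -1.4 dB.

-1.4 dB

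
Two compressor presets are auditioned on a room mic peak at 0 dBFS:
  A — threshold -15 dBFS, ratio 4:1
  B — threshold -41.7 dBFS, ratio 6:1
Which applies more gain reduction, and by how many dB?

B, by 23.5 dB

A: GR = 15 − 15/4 = 11.25 dB.
B: GR = 41.7 − 41.7/6 = 34.75 dB.
Difference: 23.5 dB in favour of B.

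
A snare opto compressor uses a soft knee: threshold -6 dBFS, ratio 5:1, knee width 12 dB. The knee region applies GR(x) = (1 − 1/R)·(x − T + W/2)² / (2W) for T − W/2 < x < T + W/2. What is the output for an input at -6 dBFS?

-7.2 dBFS

x − T + W/2 = -6 − (-6) + 6 = 6.
GR = (1 − 1/5) × 6² / 24 = 0.8 × 36 / 24 = 1.2 dB.
Output = -6 − 1.2 = -7.2 dBFS.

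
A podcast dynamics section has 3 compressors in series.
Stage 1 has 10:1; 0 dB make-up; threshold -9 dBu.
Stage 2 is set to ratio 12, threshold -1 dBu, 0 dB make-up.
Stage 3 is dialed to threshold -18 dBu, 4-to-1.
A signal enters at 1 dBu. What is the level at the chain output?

-15.5 dBu

Stage 1: overshoot 10 dB → 10/10 = 1 dB → -8 dBu.
Stage 2: below threshold (-8 ≤ -1); passes unchanged; output -8 dBu.
Stage 3: -8 dBu is 10 dB over -18 dBu; at 4:1 that becomes 2.5 dB over, giving -15.5 dBu.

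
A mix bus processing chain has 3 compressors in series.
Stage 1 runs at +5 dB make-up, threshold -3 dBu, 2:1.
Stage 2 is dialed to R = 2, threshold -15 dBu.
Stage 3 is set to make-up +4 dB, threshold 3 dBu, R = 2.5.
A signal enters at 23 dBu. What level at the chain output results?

4 dBu

Stage 1: 23 dBu is 26 dB over -3 dBu; at 2:1 that becomes 13 dB over, giving 10 dBu; +5 dB make-up → 15 dBu.
Stage 2: 15 dBu is 30 dB over -15 dBu; at 2:1 that becomes 15 dB over, giving 0 dBu.
Stage 3: 0 dBu is at or below the 3 dBu threshold — no compression; make-up brings it to 4 dBu.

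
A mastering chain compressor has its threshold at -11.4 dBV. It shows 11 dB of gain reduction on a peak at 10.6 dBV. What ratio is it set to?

2:1

Input overshoot = 10.6 − (-11.4) = 22 dB.
Output overshoot = 22 − 11 = 11 dB.
Ratio = input overshoot / output overshoot = 22 / 11 = 2.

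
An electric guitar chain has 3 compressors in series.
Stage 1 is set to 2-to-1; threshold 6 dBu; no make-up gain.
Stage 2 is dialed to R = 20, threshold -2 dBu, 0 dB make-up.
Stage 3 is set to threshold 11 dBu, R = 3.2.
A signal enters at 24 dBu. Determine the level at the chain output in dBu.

Stage 1: 24 dBu is 18 dB over 6 dBu; at 2:1 that becomes 9 dB over, giving 15 dBu.
Stage 2: 15 dBu is 17 dB over -2 dBu; at 20:1 that becomes 0.85 dB over, giving -1.15 dBu.
Stage 3: -1.15 dBu is at or below the 11 dBu threshold — no compression; output -1.15 dBu.

-1.15 dBu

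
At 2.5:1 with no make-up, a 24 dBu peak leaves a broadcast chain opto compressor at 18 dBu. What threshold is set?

Gain reduction = 24 − 18 = 6 dB; output overshoot = GR / (R − 1) = 6 / 1.5 = 4 dB.
Threshold = output − output overshoot = 18 − 4 = 14 dBu.

14 dBu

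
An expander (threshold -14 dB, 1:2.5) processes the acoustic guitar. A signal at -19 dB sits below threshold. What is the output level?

-26.5 dB

Undershoot = (-14) − (-19) = 5 dB.
At 1:2.5, that expands to 12.5 dB under threshold.
Output = -14 − 12.5 = -26.5 dB.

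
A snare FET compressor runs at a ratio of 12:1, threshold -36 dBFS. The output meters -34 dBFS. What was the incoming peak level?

Post-compression overshoot = -34 − (-36) = 2 dB.
Input overshoot = R × output overshoot = 24 dB → input = -36 + 24 = -12 dBFS.

-12 dBFS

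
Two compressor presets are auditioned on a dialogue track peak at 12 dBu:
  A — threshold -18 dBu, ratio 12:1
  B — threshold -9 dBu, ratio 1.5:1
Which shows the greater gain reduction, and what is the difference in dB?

A, by 20.5 dB

A: GR = 30 − 30/12 = 27.5 dB.
B: GR = 21 − 21/1.5 = 7 dB.
A applies 20.5 dB more gain reduction.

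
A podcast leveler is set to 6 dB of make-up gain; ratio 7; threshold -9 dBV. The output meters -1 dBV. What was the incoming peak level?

5 dBV

Remove make-up: -1 − 6 = -7 dBV.
That's 2 dB above the -9 dBV threshold.
Input overshoot = R × output overshoot = 14 dB → input = -9 + 14 = 5 dBV.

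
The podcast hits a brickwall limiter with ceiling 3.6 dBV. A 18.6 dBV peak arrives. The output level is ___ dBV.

3.6 dBV

The limiter clamps the peak to its 3.6 dBV ceiling.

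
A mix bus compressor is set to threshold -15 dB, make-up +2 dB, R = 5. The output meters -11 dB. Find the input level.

-5 dB

Before make-up, the level was -11 − 2 = -13 dB.
Post-compression overshoot = -13 − (-15) = 2 dB.
Before 5:1 compression the overshoot was 2 × 5 = 10 dB, so input = -15 + 10 = -5 dB.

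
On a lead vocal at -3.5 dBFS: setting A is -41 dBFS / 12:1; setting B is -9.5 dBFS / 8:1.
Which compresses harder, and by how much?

A, by 29.125 dB

A: 37.5 dB over, compressed to 3.125 dB over, so 34.375 dB of GR.
B: 6 dB over, compressed to 0.75 dB over, so 5.25 dB of GR.
Difference: 29.125 dB in favour of A.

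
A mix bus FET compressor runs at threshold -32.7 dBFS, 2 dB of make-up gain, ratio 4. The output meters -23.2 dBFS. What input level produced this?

-2.7 dBFS

Remove make-up: -23.2 − 2 = -25.2 dBFS.
Post-compression overshoot = -25.2 − (-32.7) = 7.5 dB.
Undo the ratio: input overshoot = 7.5 × 4 = 30 dB, giving input = -2.7 dBFS.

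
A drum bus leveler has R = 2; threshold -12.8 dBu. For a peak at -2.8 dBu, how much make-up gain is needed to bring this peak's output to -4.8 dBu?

3 dB

Without make-up, output = threshold + overshoot/2 = -12.8 + 5 = -7.8 dBu.
Gap to target: 3 dB.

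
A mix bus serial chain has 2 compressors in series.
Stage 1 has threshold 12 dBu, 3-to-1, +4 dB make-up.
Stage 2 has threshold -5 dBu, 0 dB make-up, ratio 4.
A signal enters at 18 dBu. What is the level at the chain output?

0.75 dBu

Stage 1: overshoot 6 dB → 6/3 = 2 dB → 14 dBu; +4 dB make-up → 18 dBu.
Stage 2: overshoot 23 dB → 23/4 = 5.75 dB → 0.75 dBu.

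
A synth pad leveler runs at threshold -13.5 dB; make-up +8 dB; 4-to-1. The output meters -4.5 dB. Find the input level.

Before make-up, the level was -4.5 − 8 = -12.5 dB.
Post-compression overshoot = -12.5 − (-13.5) = 1 dB.
Undo the ratio: input overshoot = 1 × 4 = 4 dB, giving input = -9.5 dB.

-9.5 dB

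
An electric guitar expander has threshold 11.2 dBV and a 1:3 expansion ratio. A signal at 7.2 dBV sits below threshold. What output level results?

The input is 4 dB below the 11.2 dBV threshold.
A 1:3 expander multiplies undershoot by 3: 4 × 3 = 12 dB below threshold.
Output = 11.2 − 12 = -0.8 dBV.

-0.8 dBV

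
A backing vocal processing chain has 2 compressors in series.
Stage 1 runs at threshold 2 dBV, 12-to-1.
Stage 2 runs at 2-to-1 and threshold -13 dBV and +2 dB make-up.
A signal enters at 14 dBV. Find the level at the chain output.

Stage 1: 14 dBV is 12 dB over 2 dBV; at 12:1 that becomes 1 dB over, giving 3 dBV.
Stage 2: overshoot 16 dB → 16/2 = 8 dB → -5 dBV; +2 dB make-up → -3 dBV.

-3 dBV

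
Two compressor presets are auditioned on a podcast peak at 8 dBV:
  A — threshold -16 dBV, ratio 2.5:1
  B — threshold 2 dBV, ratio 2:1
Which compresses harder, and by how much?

A, by 11.4 dB

A: overshoot 24 dB → output overshoot 9.6 dB → GR 14.4 dB.
B: overshoot 6 dB → output overshoot 3 dB → GR 3 dB.
Difference: 11.4 dB in favour of A.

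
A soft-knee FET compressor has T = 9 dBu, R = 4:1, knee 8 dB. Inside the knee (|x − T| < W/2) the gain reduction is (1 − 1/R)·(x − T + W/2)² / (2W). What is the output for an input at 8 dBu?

x − T + W/2 = 8 − 9 + 4 = 3.
GR = (1 − 1/4) × 3² / 16 = 0.75 × 9 / 16 = 0.421875 dB.
Output = 8 − 0.421875 = 7.578125 dBu.

7.578125 dBu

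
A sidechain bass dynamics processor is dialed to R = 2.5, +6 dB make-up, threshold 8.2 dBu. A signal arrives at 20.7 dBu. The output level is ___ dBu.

Overshoot: 20.7 − 8.2 = 12.5 dB.
2.5:1 compression reduces that to 12.5/2.5 = 5 dB over.
Output = 8.2 + 5 = 13.2 dBu; make-up adds 6 dB, giving 19.2 dBu.

19.2 dBu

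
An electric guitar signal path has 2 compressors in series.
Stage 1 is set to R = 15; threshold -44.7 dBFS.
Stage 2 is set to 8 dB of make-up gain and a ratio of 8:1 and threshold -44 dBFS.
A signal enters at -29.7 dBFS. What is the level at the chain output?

-35.9625 dBFS

Stage 1: -29.7 dBFS is 15 dB over -44.7 dBFS; at 15:1 that becomes 1 dB over, giving -43.7 dBFS.
Stage 2: -43.7 dBFS is 0.3 dB over -44 dBFS; at 8:1 that becomes 0.0375 dB over, giving -43.9625 dBFS; +8 dB make-up → -35.9625 dBFS.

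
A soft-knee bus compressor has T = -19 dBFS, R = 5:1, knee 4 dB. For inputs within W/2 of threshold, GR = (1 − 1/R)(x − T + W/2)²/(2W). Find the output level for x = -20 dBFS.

x − T + W/2 = -20 − (-19) + 2 = 1.
GR = (1 − 1/5) × 1² / 8 = 0.8 × 1 / 8 = 0.1 dB.
Output = -20 − 0.1 = -20.1 dBFS.

-20.1 dBFS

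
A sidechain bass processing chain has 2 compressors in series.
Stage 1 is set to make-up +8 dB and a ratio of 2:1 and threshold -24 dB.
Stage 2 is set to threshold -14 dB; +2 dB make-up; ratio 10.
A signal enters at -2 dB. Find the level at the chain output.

Stage 1: 22 dB above -24 dB, reduced 2:1 to 11 dB above → -13 dB; +8 dB make-up → -5 dB.
Stage 2: 9 dB above -14 dB, reduced 10:1 to 0.9 dB above → -13.1 dB; +2 dB make-up → -11.1 dB.

-11.1 dB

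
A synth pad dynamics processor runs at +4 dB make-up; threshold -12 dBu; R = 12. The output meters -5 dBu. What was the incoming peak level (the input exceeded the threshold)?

24 dBu

Before make-up, the level was -5 − 4 = -9 dBu.
Post-compression overshoot = -9 − (-12) = 3 dB.
Input overshoot = R × output overshoot = 36 dB → input = -12 + 36 = 24 dBu.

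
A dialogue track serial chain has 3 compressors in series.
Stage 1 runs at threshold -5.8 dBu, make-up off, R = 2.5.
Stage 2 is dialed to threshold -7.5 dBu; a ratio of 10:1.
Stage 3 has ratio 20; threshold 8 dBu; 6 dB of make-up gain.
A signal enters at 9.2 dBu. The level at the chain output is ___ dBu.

Stage 1: 15 dB above -5.8 dBu, reduced 2.5:1 to 6 dB above → 0.2 dBu.
Stage 2: 7.7 dB above -7.5 dBu, reduced 10:1 to 0.77 dB above → -6.73 dBu.
Stage 3: -6.73 dBu ≤ 8 dBu, so stage 3 doesn't engage; make-up brings it to -0.73 dBu.

-0.73 dBu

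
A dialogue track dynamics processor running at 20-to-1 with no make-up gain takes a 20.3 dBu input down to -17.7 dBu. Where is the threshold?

-19.7 dBu

Input is 40 dB above T (since output overshoot × R = input overshoot: (-17.7 − T)·20 = 20.3 − T gives T = -19.7 dBu).
Check: -19.7 + (20.3 − (-19.7))/20 = -19.7 + 2 = -17.7 dBu. ✓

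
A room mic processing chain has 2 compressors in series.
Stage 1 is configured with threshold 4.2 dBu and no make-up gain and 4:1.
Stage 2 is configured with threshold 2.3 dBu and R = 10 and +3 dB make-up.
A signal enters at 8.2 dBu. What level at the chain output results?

Stage 1: overshoot 4 dB → 4/4 = 1 dB → 5.2 dBu.
Stage 2: 2.9 dB above 2.3 dBu, reduced 10:1 to 0.29 dB above → 2.59 dBu; +3 dB make-up → 5.59 dBu.

5.59 dBu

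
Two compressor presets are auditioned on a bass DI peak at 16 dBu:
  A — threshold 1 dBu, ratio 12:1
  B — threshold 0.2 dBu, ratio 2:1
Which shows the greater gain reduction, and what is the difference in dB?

A, by 5.85 dB

A: overshoot 15 dB → output overshoot 1.25 dB → GR 13.75 dB.
B: overshoot 15.8 dB → output overshoot 7.9 dB → GR 7.9 dB.
A reduces 5.85 dB more.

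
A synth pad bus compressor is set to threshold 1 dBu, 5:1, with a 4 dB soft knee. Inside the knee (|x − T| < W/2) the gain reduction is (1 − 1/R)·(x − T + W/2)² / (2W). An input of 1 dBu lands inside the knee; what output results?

x − T + W/2 = 1 − 1 + 2 = 2.
GR = (1 − 1/5) × 2² / 8 = 0.8 × 4 / 8 = 0.4 dB.
Output = 1 − 0.4 = 0.6 dBu.

0.6 dBu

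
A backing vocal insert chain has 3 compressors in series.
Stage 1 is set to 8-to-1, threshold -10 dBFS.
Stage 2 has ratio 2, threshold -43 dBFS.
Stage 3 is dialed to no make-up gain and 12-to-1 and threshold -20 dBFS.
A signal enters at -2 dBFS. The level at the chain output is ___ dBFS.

-26 dBFS

Stage 1: -2 dBFS is 8 dB over -10 dBFS; at 8:1 that becomes 1 dB over, giving -9 dBFS.
Stage 2: -9 dBFS is 34 dB over -43 dBFS; at 2:1 that becomes 17 dB over, giving -26 dBFS.
Stage 3: -26 dBFS ≤ -20 dBFS, so stage 3 doesn't engage; output -26 dBFS.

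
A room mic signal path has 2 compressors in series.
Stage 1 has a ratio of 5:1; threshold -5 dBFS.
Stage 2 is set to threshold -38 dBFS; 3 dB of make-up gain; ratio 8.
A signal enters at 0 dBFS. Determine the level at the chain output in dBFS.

Stage 1: 5 dB above -5 dBFS, reduced 5:1 to 1 dB above → -4 dBFS.
Stage 2: overshoot 34 dB → 34/8 = 4.25 dB → -33.75 dBFS; +3 dB make-up → -30.75 dBFS.

-30.75 dBFS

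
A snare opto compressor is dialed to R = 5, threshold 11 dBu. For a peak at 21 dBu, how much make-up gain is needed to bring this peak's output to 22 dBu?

9 dB

Without make-up, output = threshold + overshoot/5 = 11 + 2 = 13 dBu.
Gap to target: 9 dB.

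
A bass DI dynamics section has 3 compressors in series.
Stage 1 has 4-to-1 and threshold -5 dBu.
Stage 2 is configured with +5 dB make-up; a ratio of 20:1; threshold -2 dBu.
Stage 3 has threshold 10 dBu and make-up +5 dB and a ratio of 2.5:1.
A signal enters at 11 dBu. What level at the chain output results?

8.05 dBu

Stage 1: 16 dB above -5 dBu, reduced 4:1 to 4 dB above → -1 dBu.
Stage 2: 1 dB above -2 dBu, reduced 20:1 to 0.05 dB above → -1.95 dBu; +5 dB make-up → 3.05 dBu.
Stage 3: 3.05 dBu is at or below the 10 dBu threshold — no compression; make-up brings it to 8.05 dBu.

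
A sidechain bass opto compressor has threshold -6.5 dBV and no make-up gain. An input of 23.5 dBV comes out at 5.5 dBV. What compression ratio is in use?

2.5:1

Input overshoot = 23.5 − (-6.5) = 30 dB; output overshoot = 5.5 − (-6.5) = 12 dB.
Ratio = 30 / 12 = 2.5.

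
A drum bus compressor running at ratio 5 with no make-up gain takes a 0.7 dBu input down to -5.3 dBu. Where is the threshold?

Gain reduction = 0.7 − (-5.3) = 6 dB; output overshoot = GR / (R − 1) = 6 / 4 = 1.5 dB.
Threshold = output − output overshoot = -5.3 − 1.5 = -6.8 dBu.

-6.8 dBu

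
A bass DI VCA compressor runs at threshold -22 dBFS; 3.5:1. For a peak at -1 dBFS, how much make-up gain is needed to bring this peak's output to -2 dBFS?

Overshoot 21 dB → 21/3.5 = 6 dB after compression, so the compressed level is -22 + 6 = -16 dBFS.
Make-up = target − compressed = -2 − (-16) = 14 dB.

14 dB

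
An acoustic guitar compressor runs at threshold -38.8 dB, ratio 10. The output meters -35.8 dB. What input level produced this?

That's 3 dB above the -38.8 dB threshold.
Input overshoot = R × output overshoot = 30 dB → input = -38.8 + 30 = -8.8 dB.

-8.8 dB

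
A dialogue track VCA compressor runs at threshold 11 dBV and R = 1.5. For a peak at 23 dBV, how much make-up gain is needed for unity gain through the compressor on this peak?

4 dB

Overshoot 12 dB → 12/1.5 = 8 dB after compression, so the compressed level is 11 + 8 = 19 dBV.
Make-up = target − compressed = 23 − 19 = 4 dB.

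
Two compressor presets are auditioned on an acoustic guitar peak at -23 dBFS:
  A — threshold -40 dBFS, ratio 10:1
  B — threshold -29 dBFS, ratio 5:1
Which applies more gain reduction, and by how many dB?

A: GR = 17 − 17/10 = 15.3 dB.
B: GR = 6 − 6/5 = 4.8 dB.
Difference: 10.5 dB in favour of A.

A, by 10.5 dB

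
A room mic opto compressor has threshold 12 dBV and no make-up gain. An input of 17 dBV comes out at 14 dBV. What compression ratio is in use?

2.5:1

Input overshoot = 17 − 12 = 5 dB; output overshoot = 14 − 12 = 2 dB.
Ratio = 5 / 2 = 2.5.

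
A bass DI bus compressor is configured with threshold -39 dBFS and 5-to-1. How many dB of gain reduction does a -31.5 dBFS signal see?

The signal is 7.5 dB above threshold.
At 5:1, output sits 7.5/5 = 1.5 dB above threshold.
Gain reduction = 7.5 − 1.5 = 6 dB.

6 dB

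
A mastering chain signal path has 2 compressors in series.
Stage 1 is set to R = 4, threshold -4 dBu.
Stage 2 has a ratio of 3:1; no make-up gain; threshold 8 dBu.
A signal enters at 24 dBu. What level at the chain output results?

Stage 1: 28 dB above -4 dBu, reduced 4:1 to 7 dB above → 3 dBu.
Stage 2: below threshold (3 ≤ 8); passes unchanged; output 3 dBu.

3 dBu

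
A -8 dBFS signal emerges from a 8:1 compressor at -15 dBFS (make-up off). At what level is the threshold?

-16 dBFS

Gain reduction = -8 − (-15) = 7 dB; output overshoot = GR / (R − 1) = 7 / 7 = 1 dB.
Threshold = output − output overshoot = -15 − 1 = -16 dBFS.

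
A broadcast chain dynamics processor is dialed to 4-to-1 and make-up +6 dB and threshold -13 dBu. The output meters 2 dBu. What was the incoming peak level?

23 dBu

Before make-up, the level was 2 − 6 = -4 dBu.
Post-compression overshoot = -4 − (-13) = 9 dB.
Input overshoot = R × output overshoot = 36 dB → input = -13 + 36 = 23 dBu.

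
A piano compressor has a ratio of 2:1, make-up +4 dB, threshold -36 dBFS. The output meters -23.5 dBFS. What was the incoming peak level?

-19 dBFS

Before make-up, the level was -23.5 − 4 = -27.5 dBFS.
That's 8.5 dB above the -36 dBFS threshold.
Input overshoot = R × output overshoot = 17 dB → input = -36 + 17 = -19 dBFS.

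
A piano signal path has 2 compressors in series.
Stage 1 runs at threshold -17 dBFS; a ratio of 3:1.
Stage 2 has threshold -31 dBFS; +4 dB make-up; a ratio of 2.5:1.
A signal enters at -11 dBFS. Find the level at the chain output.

-20.6 dBFS

Stage 1: 6 dB above -17 dBFS, reduced 3:1 to 2 dB above → -15 dBFS.
Stage 2: -15 dBFS is 16 dB over -31 dBFS; at 2.5:1 that becomes 6.4 dB over, giving -24.6 dBFS; +4 dB make-up → -20.6 dBFS.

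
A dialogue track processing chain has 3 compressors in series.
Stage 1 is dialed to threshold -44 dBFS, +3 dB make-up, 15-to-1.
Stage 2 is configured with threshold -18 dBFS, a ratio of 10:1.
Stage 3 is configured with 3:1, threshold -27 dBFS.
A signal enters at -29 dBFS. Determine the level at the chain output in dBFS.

Stage 1: 15 dB above -44 dBFS, reduced 15:1 to 1 dB above → -43 dBFS; +3 dB make-up → -40 dBFS.
Stage 2: -40 dBFS ≤ -18 dBFS, so stage 2 doesn't engage; output -40 dBFS.
Stage 3: below threshold (-40 ≤ -27); passes unchanged; output -40 dBFS.

-40 dBFS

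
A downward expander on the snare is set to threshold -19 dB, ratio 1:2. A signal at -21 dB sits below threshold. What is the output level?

The input is 2 dB below the -19 dB threshold.
A 1:2 expander multiplies undershoot by 2: 2 × 2 = 4 dB below threshold.
Output = -19 − 4 = -23 dB.

-23 dB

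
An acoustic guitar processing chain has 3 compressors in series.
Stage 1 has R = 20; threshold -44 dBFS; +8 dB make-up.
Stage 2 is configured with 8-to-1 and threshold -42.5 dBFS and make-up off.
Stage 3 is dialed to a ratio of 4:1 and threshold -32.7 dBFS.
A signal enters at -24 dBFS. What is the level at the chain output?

-41.5625 dBFS

Stage 1: overshoot 20 dB → 20/20 = 1 dB → -43 dBFS; +8 dB make-up → -35 dBFS.
Stage 2: -35 dBFS is 7.5 dB over -42.5 dBFS; at 8:1 that becomes 0.9375 dB over, giving -41.5625 dBFS.
Stage 3: -41.5625 dBFS is at or below the -32.7 dBFS threshold — no compression; output -41.5625 dBFS.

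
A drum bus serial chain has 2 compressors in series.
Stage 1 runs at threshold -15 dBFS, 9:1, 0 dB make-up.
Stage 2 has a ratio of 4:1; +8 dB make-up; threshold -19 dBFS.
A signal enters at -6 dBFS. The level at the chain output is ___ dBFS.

-9.75 dBFS

Stage 1: 9 dB above -15 dBFS, reduced 9:1 to 1 dB above → -14 dBFS.
Stage 2: -14 dBFS is 5 dB over -19 dBFS; at 4:1 that becomes 1.25 dB over, giving -17.75 dBFS; +8 dB make-up → -9.75 dBFS.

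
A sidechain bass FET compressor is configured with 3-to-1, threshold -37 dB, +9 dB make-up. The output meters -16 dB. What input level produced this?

Stripping the +9 dB make-up gives -25 dB at the gain stage.
Post-compression overshoot = -25 − (-37) = 12 dB.
Undo the ratio: input overshoot = 12 × 3 = 36 dB, giving input = -1 dB.

-1 dB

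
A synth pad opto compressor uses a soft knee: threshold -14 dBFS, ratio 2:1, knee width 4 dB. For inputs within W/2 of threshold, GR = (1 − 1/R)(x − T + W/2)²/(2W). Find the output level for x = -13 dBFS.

x − T + W/2 = -13 − (-14) + 2 = 3.
GR = (1 − 1/2) × 3² / 8 = 0.5 × 9 / 8 = 0.5625 dB.
Output = -13 − 0.5625 = -13.5625 dBFS.

-13.5625 dBFS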